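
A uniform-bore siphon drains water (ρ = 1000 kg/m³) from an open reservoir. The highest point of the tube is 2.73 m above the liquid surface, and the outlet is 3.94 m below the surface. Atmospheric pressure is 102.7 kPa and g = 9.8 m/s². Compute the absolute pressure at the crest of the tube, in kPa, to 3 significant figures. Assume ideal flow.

P_top = 37.3 kPa

From the surface to the outlet (both open to atmosphere, surface at rest): v = √(2g·h_out) = √(2·9.8·3.94) = 8.79 m/s.
Continuity keeps v the same throughout the tube; from surface to crest, P_atm + 0 = P_top + ½ρv² + ρg·h_top.
P_top = 102700 − ½·1000·8.79² − 1000·9.8·2.73 = 37300 Pa.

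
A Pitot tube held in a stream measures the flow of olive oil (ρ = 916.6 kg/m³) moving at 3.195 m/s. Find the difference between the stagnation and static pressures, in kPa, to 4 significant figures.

Bernoulli between the free stream and the stagnation point: ½ρv² = P_stag − P_static.
ΔP = ½·916.6·3.195² = 4678 Pa.

ΔP = 4.678 kPa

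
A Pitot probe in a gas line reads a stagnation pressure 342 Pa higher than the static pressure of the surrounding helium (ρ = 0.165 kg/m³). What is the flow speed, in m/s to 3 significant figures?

64.4 m/s

At the stagnation point the flow is brought to rest, so Bernoulli gives P_stag − P_static = ½ρv².
v = √(2ΔP/ρ) = √(2·342/0.165) = 64.4 m/s.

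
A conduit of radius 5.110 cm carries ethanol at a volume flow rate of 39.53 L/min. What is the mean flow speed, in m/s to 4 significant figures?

Q = 39.53 L/min = 0.0006588 m³/s.
v = Q/A = 0.0006588 / 0.008203 = 0.08031 m/s.

v ≈ 0.08031 m/s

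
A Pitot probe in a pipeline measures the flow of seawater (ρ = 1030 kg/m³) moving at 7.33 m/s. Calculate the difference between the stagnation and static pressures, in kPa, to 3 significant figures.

At the stagnation point the flow is brought to rest, so Bernoulli gives P_stag − P_static = ½ρv².
ΔP = ½·1030·7.33² = 27700 Pa.

ΔP ≈ 27.7 kPa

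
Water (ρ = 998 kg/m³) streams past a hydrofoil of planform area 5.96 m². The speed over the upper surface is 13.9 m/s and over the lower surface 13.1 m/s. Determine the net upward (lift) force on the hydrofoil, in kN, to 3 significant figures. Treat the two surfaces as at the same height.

F = 64.2 kN

With equal heights on the two surfaces, Bernoulli gives P_lower − P_upper = ½ρ(v_upper² − v_lower²).
ΔP = ½·998·(13.9² − 13.1²) = 10800 Pa.
Lift = ΔP · A = 10800 × 5.96 = 64200 N.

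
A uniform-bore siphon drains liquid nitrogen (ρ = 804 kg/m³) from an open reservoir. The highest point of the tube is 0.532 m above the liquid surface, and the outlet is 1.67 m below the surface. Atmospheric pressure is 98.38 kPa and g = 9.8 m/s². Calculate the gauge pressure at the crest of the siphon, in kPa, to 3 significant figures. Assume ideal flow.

P_gauge ≈ -17.3 kPa

Bernoulli surface→outlet gives ½v² = g·h_out, so v = √(2·9.8·1.67) = 5.72 m/s.
With constant cross-section the crest speed equals v; applying Bernoulli from the surface up to the crest, P_top = P_atm − ½ρv² − ρg·h_top.
P_top = 98380 − ½·804·5.72² − 804·9.8·0.532 = 81000 Pa. So P_gauge = P_top − P_atm = -17300 Pa.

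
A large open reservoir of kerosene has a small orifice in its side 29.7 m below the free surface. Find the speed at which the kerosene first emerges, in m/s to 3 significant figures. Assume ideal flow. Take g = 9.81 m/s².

Torricelli's result v = √(2gh) gives v = √(2·9.81·29.7) = 24.1 m/s.

24.1 m/s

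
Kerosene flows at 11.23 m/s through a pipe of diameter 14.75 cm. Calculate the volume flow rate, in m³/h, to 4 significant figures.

Q = A·v = 0.01709 m² × 11.23 m/s = 0.1919 m³/s.
Converting: 0.1919 m³/s × 3600 = 690.8 m³/h.

Q ≈ 690.8 m³/h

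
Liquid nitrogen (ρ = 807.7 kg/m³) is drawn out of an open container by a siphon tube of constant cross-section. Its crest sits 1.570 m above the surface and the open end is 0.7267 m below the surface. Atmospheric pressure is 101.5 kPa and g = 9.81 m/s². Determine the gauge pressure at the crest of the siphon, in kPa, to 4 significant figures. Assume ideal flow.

Bernoulli surface→outlet gives ½v² = g·h_out, so v = √(2·9.81·0.7267) = 3.776 m/s.
With constant cross-section the crest speed equals v; applying Bernoulli from the surface up to the crest, P_top = P_atm − ½ρv² − ρg·h_top.
P_top = 101500 − ½·807.7·3.776² − 807.7·9.81·1.570 = 83300 Pa. So P_gauge = P_top − P_atm = -18200 Pa.

P_gauge ≈ -18.20 kPa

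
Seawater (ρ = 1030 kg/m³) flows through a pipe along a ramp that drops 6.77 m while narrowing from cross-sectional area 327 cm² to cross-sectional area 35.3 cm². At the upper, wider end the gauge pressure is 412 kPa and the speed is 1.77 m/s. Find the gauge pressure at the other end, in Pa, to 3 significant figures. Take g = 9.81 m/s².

P₂ ≈ 344000 Pa

The volume flow rate is constant, so v₂ = (A₁/A₂)v₁ = (327/35.3)·1.77 = 16.4 m/s.
Applying Bernoulli between the two ends and solving for P₂: P₂ = P₁ + ½ρ(v₁² − v₂²) − ρgΔh.
P₂ = 412000 + ½·1030·(1.77² − 16.4²) − 1030·9.81·(−6.77) = 412000 + (-137000) − (-68400) = 344000 Pa.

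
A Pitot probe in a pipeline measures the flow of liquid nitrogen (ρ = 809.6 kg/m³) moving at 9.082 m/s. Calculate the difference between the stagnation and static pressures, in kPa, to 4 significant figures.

ΔP ≈ 33.39 kPa

Bernoulli between the free stream and the stagnation point: ½ρv² = P_stag − P_static.
ΔP = ½·809.6·9.082² = 33390 Pa.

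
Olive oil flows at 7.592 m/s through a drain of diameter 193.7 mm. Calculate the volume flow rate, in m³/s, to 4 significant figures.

Q = A·v = 0.02947 m² × 7.592 m/s = 0.2237 m³/s.

Q = 0.2237 m³/s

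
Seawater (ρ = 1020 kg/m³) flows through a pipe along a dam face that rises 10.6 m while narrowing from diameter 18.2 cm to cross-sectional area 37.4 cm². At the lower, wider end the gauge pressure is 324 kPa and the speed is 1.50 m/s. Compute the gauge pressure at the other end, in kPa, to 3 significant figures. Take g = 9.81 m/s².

Continuity gives A₁v₁ = A₂v₂, so v₂ = (260 cm²)/(37.4 cm²) × 1.50 m/s = 10.4 m/s.
Bernoulli: P₁ + ½ρv₁² + ρg h₁ = P₂ + ½ρv₂² + ρg h₂, so P₂ = P₁ + ½ρ(v₁² − v₂²) − ρg(h₂ − h₁).
P₂ = 324000 + ½·1020·(1.50² − 10.4²) − 1020·9.81·(+10.6) = 324000 + (-54400) − (106000) = 164000 Pa.

164 kPa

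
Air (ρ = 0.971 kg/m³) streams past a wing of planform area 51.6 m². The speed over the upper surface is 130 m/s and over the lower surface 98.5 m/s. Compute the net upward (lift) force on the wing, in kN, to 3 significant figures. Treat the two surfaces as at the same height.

F = 180 kN

With equal heights on the two surfaces, Bernoulli gives P_lower − P_upper = ½ρ(v_upper² − v_lower²).
ΔP = ½·0.971·(130² − 98.5²) = 3490 Pa.
Lift = ΔP · A = 3490 × 51.6 = 180000 N.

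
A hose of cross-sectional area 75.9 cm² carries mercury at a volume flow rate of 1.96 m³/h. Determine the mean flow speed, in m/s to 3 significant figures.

Q = 1.96 m³/h = 0.000544 m³/s.
v = Q/A = 0.000544 / 0.00759 = 0.0717 m/s.

v = 0.0717 m/s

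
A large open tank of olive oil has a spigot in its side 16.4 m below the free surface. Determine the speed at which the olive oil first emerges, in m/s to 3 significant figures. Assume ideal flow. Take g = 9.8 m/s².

Bernoulli from surface to hole (P equal, v_surface ≈ 0): v = √(2gh) = √(2×9.8×16.4) = 17.9 m/s.

v = 17.9 m/s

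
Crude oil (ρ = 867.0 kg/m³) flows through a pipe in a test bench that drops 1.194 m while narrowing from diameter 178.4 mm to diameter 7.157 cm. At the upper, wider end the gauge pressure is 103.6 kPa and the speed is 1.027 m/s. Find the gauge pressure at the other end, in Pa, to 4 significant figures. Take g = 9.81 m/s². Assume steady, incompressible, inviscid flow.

The volume flow rate is constant, so v₂ = (A₁/A₂)v₁ = (250.0/40.23)·1.027 = 6.381 m/s.
Bernoulli: P₁ + ½ρv₁² + ρg h₁ = P₂ + ½ρv₂² + ρg h₂, so P₂ = P₁ + ½ρ(v₁² − v₂²) − ρg(h₂ − h₁).
P₂ = 103600 + ½·867.0·(1.027² − 6.381²) − 867.0·9.81·(−1.194) = 103600 + (-17190) − (-10160) = 96560 Pa.

96560 Pa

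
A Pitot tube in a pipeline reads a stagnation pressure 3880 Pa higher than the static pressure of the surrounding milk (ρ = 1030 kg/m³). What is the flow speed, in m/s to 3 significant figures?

v ≈ 2.74 m/s

The dynamic pressure equals the rise in static pressure at the stagnation point: ΔP = ½ρv².
v = √(2ΔP/ρ) = √(2·3880/1030) = 2.74 m/s.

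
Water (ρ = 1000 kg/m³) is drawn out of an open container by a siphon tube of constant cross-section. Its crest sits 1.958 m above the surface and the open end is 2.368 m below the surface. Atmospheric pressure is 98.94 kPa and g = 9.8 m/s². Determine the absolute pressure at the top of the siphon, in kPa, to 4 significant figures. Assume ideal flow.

56.55 kPa

The outlet speed comes from Torricelli: v = √(2g·2.368) = 6.813 m/s.
Continuity keeps v the same throughout the tube; from surface to crest, P_atm + 0 = P_top + ½ρv² + ρg·h_top.
P_top = 98940 − ½·1000·6.813² − 1000·9.8·1.958 = 56550 Pa.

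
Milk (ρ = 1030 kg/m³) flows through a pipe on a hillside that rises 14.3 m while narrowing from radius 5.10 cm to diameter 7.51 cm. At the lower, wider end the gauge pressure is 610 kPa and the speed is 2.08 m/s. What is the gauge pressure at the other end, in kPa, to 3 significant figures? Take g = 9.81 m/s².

P₂ ≈ 460 kPa

The volume flow rate is constant, so v₂ = (A₁/A₂)v₁ = (81.7/44.3)·2.08 = 3.84 m/s.
Bernoulli: P₁ + ½ρv₁² + ρg h₁ = P₂ + ½ρv₂² + ρg h₂, so P₂ = P₁ + ½ρ(v₁² − v₂²) − ρg(h₂ − h₁).
P₂ = 610000 + ½·1030·(2.08² − 3.84²) − 1030·9.81·(+14.3) = 610000 + (-5350) − (144000) = 460000 Pa.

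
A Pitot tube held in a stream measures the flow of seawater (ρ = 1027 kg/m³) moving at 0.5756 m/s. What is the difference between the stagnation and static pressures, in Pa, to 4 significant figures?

The dynamic pressure equals the rise in static pressure at the stagnation point: ΔP = ½ρv².
ΔP = ½·1027·0.5756² = 170.1 Pa.

ΔP ≈ 170.1 Pa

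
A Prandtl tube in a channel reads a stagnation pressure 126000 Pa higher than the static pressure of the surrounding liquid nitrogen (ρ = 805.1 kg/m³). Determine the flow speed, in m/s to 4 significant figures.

At the stagnation point the flow is brought to rest, so Bernoulli gives P_stag − P_static = ½ρv².
v = √(2ΔP/ρ) = √(2·126000/805.1) = 17.69 m/s.

17.69 m/s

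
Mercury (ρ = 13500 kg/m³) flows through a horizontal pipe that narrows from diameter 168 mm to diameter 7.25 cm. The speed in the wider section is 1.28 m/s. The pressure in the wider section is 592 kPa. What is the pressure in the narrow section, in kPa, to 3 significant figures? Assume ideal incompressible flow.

284 kPa

Mass conservation (A₁v₁ = A₂v₂) gives v₂ = 1.28 × 222/41.3 = 6.87 m/s.
The pipe is horizontal, so Bernoulli reduces to P₁ + ½ρv₁² = P₂ + ½ρv₂².
P₂ = P₁ − ½ρ(v₂² − v₁²) = 592000 − ½·13500·(6.87² − 1.28²) = 592000 − 308000 = 284000 Pa.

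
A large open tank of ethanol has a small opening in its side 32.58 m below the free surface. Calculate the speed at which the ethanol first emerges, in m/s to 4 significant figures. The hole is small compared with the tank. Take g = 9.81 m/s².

The surface is effectively still and both ends are open, so ½v² = gh and v = √(2·9.81·32.58) = 25.28 m/s.

v ≈ 25.28 m/s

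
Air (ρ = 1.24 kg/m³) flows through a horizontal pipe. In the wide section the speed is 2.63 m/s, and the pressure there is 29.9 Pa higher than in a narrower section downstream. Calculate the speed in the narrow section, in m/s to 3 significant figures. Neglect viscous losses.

With h₁ = h₂, rearranging Bernoulli gives v₂ = √(v₁² + 2ΔP/ρ).
v₂ = √(2.63² + 2·29.9/1.24) = √(6.92 + 48.2) = 7.43 m/s.

v₂ ≈ 7.43 m/s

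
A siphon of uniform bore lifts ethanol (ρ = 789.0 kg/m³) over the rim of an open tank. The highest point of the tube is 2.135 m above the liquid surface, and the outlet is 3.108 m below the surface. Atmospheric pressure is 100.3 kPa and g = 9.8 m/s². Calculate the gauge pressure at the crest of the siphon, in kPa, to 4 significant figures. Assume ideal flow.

Bernoulli surface→outlet gives ½v² = g·h_out, so v = √(2·9.8·3.108) = 7.805 m/s.
With constant cross-section the crest speed equals v; applying Bernoulli from the surface up to the crest, P_top = P_atm − ½ρv² − ρg·h_top.
P_top = 100300 − ½·789.0·7.805² − 789.0·9.8·2.135 = 59760 Pa. So P_gauge = P_top − P_atm = -40540 Pa.

-40.54 kPa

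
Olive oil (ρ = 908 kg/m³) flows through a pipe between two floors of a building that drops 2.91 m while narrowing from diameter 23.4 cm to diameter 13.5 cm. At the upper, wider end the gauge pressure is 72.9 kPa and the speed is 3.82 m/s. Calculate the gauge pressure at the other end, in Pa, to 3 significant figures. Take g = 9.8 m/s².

Mass conservation (A₁v₁ = A₂v₂) gives v₂ = 3.82 × 430/143 = 11.5 m/s.
Applying Bernoulli between the two ends and solving for P₂: P₂ = P₁ + ½ρ(v₁² − v₂²) − ρgΔh.
P₂ = 72900 + ½·908·(3.82² − 11.5²) − 908·9.8·(−2.91) = 72900 + (-53200) − (-25900) = 45600 Pa.

P₂ ≈ 45600 Pa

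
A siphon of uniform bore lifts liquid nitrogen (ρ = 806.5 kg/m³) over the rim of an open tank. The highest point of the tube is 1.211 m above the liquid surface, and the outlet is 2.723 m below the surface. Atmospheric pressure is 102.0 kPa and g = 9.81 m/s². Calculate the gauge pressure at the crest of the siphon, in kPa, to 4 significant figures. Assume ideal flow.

Bernoulli surface→outlet gives ½v² = g·h_out, so v = √(2·9.81·2.723) = 7.309 m/s.
With constant cross-section the crest speed equals v; applying Bernoulli from the surface up to the crest, P_top = P_atm − ½ρv² − ρg·h_top.
P_top = 102000 − ½·806.5·7.309² − 806.5·9.81·1.211 = 70880 Pa. So P_gauge = P_top − P_atm = -31120 Pa.

P_gauge = -31.12 kPa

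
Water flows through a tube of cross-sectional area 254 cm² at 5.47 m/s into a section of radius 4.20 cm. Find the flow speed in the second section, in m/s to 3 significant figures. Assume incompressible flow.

v₂ ≈ 25.1 m/s

Continuity gives A₁v₁ = A₂v₂, so v₂ = (254 cm²)/(55.4 cm²) × 5.47 m/s = 25.1 m/s.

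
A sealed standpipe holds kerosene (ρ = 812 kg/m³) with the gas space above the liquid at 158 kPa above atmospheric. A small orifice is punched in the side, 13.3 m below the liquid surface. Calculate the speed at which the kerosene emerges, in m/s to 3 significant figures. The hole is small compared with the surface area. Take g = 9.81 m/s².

v = 25.5 m/s

Take point 1 at the surface (v₁ ≈ 0) and point 2 at the hole (at atmospheric pressure). Bernoulli: P₁ + ρg h = P_atm + ½ρv₂².
With P₁ − P_atm = 158000 Pa, v₂ = √(2gh + 2ΔP/ρ) = √(2·9.81·13.3 + 2·158000/812) = 25.5 m/s.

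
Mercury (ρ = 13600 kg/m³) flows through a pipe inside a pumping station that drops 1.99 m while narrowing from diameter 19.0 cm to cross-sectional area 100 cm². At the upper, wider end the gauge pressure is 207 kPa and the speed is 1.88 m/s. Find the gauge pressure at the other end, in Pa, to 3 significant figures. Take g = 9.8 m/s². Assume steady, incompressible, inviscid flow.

The volume flow rate is constant, so v₂ = (A₁/A₂)v₁ = (284/100)·1.88 = 5.33 m/s.
Bernoulli: P₁ + ½ρv₁² + ρg h₁ = P₂ + ½ρv₂² + ρg h₂, so P₂ = P₁ + ½ρ(v₁² − v₂²) − ρg(h₂ − h₁).
P₂ = 207000 + ½·13600·(1.88² − 5.33²) − 13600·9.8·(−1.99) = 207000 + (-169000) − (-265000) = 303000 Pa.

P₂ = 303000 Pa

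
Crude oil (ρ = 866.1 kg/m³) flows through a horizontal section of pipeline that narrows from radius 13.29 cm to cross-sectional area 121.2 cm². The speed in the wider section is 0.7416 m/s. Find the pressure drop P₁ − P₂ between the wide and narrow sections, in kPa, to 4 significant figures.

4.754 kPa

By continuity, v₂ = v₁·A₁/A₂ = 0.7416·(554.9/121.2) = 3.395 m/s.
Along the horizontal streamline, P + ½ρv² is constant.
P₁ − P₂ = ½·866.1·(3.395² − 0.7416²) = ½·866.1·10.98 = 4754 Pa.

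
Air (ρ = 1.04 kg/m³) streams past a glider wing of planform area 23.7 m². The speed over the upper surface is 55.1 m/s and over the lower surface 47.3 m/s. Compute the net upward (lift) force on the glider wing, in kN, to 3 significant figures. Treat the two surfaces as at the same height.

From P + ½ρv² = const at equal height, P_low − P_up = ½ρ(v_up² − v_low²).
ΔP = ½·1.04·(55.1² − 47.3²) = 415 Pa.
Lift = ΔP · A = 415 × 23.7 = 9840 N.

F ≈ 9.84 kN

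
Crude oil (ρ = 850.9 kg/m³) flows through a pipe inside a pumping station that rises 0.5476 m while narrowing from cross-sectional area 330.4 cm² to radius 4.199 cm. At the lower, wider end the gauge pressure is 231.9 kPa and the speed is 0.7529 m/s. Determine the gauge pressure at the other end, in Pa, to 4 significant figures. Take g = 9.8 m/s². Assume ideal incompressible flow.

219000 Pa

Continuity gives A₁v₁ = A₂v₂, so v₂ = (330.4 cm²)/(55.39 cm²) × 0.7529 m/s = 4.491 m/s.
Bernoulli: P₁ + ½ρv₁² + ρg h₁ = P₂ + ½ρv₂² + ρg h₂, so P₂ = P₁ + ½ρ(v₁² − v₂²) − ρg(h₂ − h₁).
P₂ = 231900 + ½·850.9·(0.7529² − 4.491²) − 850.9·9.8·(+0.5476) = 231900 + (-8339) − (4566) = 219000 Pa.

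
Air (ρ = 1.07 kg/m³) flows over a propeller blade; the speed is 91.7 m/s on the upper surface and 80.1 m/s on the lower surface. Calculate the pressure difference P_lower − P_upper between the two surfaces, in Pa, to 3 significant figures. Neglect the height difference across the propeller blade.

With negligible Δh, P + ½ρv² is constant, so P_low − P_up = ½ρ(v_up² − v_low²).
ΔP = ½·1.07·(91.7² − 80.1²) = 1070 Pa.

ΔP = 1070 Pa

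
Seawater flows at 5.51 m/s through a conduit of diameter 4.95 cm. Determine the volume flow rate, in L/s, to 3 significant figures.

Q = A·v = 0.00192 m² × 5.51 m/s = 0.0106 m³/s.
Converting: 0.0106 m³/s × 1000 = 10.6 L/s.

10.6 L/s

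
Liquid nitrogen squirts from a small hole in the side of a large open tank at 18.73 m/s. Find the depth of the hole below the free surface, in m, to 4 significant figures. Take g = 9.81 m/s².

For a small hole in a large open tank, ½v² = gh, giving h = v²/(2g).
h = 18.73²/(2·9.81) = 350.8/19.62 = 17.88 m.

h ≈ 17.88 m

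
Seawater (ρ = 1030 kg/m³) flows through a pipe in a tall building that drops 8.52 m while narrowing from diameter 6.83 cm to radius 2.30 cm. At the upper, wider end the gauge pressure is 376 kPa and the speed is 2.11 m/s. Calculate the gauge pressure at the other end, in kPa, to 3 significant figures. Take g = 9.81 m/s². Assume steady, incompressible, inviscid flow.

P₂ ≈ 453 kPa

Mass conservation (A₁v₁ = A₂v₂) gives v₂ = 2.11 × 36.6/16.6 = 4.65 m/s.
Energy conservation along the streamline gives P₂ = P₁ − ½ρ(v₂² − v₁²) − ρg(h₂ − h₁).
P₂ = 376000 + ½·1030·(2.11² − 4.65²) − 1030·9.81·(−8.52) = 376000 + (-8850) − (-86100) = 453000 Pa.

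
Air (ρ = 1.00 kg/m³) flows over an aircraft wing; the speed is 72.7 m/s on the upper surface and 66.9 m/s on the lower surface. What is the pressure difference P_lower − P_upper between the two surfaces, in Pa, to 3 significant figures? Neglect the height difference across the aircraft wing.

ΔP ≈ 405 Pa

With negligible Δh, P + ½ρv² is constant, so P_low − P_up = ½ρ(v_up² − v_low²).
ΔP = ½·1.00·(72.7² − 66.9²) = 405 Pa.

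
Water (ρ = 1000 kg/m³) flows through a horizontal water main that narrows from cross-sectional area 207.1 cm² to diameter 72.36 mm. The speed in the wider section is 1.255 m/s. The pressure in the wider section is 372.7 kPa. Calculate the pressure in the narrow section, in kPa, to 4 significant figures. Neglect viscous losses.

By continuity, v₂ = v₁·A₁/A₂ = 1.255·(207.1/41.12) = 6.320 m/s.
Along the horizontal streamline, P + ½ρv² is constant.
P₂ = P₁ − ½ρ(v₂² − v₁²) = 372700 − ½·1000·(6.320² − 1.255²) = 372700 − 19190 = 353500 Pa.

353.5 kPa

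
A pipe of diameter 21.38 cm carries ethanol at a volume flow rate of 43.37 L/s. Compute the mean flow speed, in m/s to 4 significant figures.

v = 1.208 m/s

Q = 43.37 L/s = 0.04337 m³/s.
v = Q/A = 0.04337 / 0.03590 = 1.208 m/s.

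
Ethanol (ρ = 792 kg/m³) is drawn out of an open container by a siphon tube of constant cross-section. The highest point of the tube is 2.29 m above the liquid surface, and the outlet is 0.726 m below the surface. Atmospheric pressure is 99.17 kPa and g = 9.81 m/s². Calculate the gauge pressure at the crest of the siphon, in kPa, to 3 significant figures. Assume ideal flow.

-23.4 kPa

From the surface to the outlet (both open to atmosphere, surface at rest): v = √(2g·h_out) = √(2·9.81·0.726) = 3.77 m/s.
The bore is uniform, so the speed at the crest is the same v. Bernoulli surface→crest: P_atm = P_top + ½ρv² + ρg·h_top.
P_top = 99170 − ½·792·3.77² − 792·9.81·2.29 = 75700 Pa. So P_gauge = P_top − P_atm = -23400 Pa.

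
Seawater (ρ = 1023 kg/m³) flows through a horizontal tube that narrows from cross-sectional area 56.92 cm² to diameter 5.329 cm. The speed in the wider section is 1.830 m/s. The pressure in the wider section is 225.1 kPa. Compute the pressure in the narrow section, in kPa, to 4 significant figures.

P₂ = 215.7 kPa

Continuity gives A₁v₁ = A₂v₂, so v₂ = (56.92 cm²)/(22.30 cm²) × 1.830 m/s = 4.670 m/s.
The pipe is horizontal, so Bernoulli reduces to P₁ + ½ρv₁² = P₂ + ½ρv₂².
P₂ = P₁ − ½ρ(v₂² − v₁²) = 225100 − ½·1023·(4.670² − 1.830²) = 225100 − 9443 = 215700 Pa.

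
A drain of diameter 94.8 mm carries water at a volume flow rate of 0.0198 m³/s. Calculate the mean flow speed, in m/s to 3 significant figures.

v = 2.81 m/s

Q = 0.0198 m³/s = 0.0198 m³/s.
v = Q/A = 0.0198 / 0.00706 = 2.81 m/s.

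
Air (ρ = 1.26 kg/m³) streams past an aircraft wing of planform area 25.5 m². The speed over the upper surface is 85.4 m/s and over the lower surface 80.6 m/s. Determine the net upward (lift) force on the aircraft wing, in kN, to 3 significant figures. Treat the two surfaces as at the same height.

From P + ½ρv² = const at equal height, P_low − P_up = ½ρ(v_up² − v_low²).
ΔP = ½·1.26·(85.4² − 80.6²) = 502 Pa.
Lift = ΔP · A = 502 × 25.5 = 12800 N.

12.8 kN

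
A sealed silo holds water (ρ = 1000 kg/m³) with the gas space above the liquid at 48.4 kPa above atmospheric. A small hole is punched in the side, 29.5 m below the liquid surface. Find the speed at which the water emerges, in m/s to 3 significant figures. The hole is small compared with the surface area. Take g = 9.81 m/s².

Take point 1 at the surface (v₁ ≈ 0) and point 2 at the hole (at atmospheric pressure). Bernoulli: P₁ + ρg h = P_atm + ½ρv₂².
With P₁ − P_atm = 48400 Pa, v₂ = √(2gh + 2ΔP/ρ) = √(2·9.81·29.5 + 2·48400/1000) = 26.0 m/s.

v = 26.0 m/s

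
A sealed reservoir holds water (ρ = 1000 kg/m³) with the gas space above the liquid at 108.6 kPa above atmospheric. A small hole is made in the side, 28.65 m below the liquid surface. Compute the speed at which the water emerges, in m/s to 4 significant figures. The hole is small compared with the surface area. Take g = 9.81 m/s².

Take point 1 at the surface (v₁ ≈ 0) and point 2 at the hole (at atmospheric pressure). Bernoulli: P₁ + ρg h = P_atm + ½ρv₂².
With P₁ − P_atm = 108600 Pa, v₂ = √(2gh + 2ΔP/ρ) = √(2·9.81·28.65 + 2·108600/1000) = 27.92 m/s.

v ≈ 27.92 m/s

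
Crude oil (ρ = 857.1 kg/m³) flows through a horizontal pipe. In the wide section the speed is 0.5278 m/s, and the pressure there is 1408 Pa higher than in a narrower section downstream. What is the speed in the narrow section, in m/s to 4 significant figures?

v₂ = 1.888 m/s

Horizontal Bernoulli: P₁ + ½ρv₁² = P₂ + ½ρv₂², so v₂² = v₁² + 2(P₁ − P₂)/ρ.
v₂ = √(0.5278² + 2·1408/857.1) = √(0.2786 + 3.285) = 1.888 m/s.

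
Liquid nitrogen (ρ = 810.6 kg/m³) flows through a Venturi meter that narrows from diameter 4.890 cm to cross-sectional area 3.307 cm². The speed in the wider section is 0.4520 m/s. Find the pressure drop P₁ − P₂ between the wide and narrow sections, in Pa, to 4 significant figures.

ΔP = 2588 Pa

Mass conservation (A₁v₁ = A₂v₂) gives v₂ = 0.4520 × 18.78/3.307 = 2.567 m/s.
Along the horizontal streamline, P + ½ρv² is constant.
P₁ − P₂ = ½·810.6·(2.567² − 0.4520²) = ½·810.6·6.385 = 2588 Pa.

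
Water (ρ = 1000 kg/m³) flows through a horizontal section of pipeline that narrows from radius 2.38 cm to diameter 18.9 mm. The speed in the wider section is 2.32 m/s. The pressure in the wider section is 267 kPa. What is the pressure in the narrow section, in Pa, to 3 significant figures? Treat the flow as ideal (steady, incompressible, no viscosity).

Mass conservation (A₁v₁ = A₂v₂) gives v₂ = 2.32 × 17.8/2.81 = 14.7 m/s.
Along the horizontal streamline, P + ½ρv² is constant.
P₂ = P₁ − ½ρ(v₂² − v₁²) = 267000 − ½·1000·(14.7² − 2.32²) = 267000 − 106000 = 161000 Pa.

P₂ ≈ 161000 Pa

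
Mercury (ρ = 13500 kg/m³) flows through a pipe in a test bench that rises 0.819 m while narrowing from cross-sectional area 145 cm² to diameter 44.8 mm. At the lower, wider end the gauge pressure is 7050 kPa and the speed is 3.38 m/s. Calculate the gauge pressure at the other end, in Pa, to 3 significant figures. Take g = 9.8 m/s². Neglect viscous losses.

Mass conservation (A₁v₁ = A₂v₂) gives v₂ = 3.38 × 145/15.8 = 31.1 m/s.
Energy conservation along the streamline gives P₂ = P₁ − ½ρ(v₂² − v₁²) − ρg(h₂ − h₁).
P₂ = 7050000 + ½·13500·(3.38² − 31.1²) − 13500·9.8·(+0.819) = 7050000 + (-6450000) − (108000) = 494000 Pa.

P₂ ≈ 494000 Pa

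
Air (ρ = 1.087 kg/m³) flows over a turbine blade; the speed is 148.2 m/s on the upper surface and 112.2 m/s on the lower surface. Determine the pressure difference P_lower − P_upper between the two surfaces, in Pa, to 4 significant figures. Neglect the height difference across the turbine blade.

The pressure is lower where the speed is higher: ΔP = ½ρ(v_up² − v_low²).
ΔP = ½·1.087·(148.2² − 112.2²) = 5095 Pa.

ΔP = 5095 Pa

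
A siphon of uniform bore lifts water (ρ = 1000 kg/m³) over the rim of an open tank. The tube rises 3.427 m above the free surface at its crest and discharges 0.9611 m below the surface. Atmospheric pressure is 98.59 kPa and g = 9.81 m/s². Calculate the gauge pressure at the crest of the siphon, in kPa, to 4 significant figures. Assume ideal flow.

-43.05 kPa

From the surface to the outlet (both open to atmosphere, surface at rest): v = √(2g·h_out) = √(2·9.81·0.9611) = 4.342 m/s.
The bore is uniform, so the speed at the crest is the same v. Bernoulli surface→crest: P_atm = P_top + ½ρv² + ρg·h_top.
P_top = 98590 − ½·1000·4.342² − 1000·9.81·3.427 = 55540 Pa. So P_gauge = P_top − P_atm = -43050 Pa.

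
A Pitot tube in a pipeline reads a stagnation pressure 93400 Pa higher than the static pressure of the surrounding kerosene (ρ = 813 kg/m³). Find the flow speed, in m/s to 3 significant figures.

v ≈ 15.2 m/s

At the stagnation point the flow is brought to rest, so Bernoulli gives P_stag − P_static = ½ρv².
v = √(2ΔP/ρ) = √(2·93400/813) = 15.2 m/s.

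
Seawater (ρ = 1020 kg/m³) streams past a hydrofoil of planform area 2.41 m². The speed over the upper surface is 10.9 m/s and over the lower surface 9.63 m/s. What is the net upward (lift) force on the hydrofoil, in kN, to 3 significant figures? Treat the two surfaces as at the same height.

32.0 kN

With equal heights on the two surfaces, Bernoulli gives P_lower − P_upper = ½ρ(v_upper² − v_lower²).
ΔP = ½·1020·(10.9² − 9.63²) = 13300 Pa.
Lift = ΔP · A = 13300 × 2.41 = 32000 N.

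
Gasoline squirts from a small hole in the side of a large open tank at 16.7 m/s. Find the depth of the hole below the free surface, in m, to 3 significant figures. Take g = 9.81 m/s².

Inverting v = √(2gh) gives h = v² / 2g.
h = 16.7²/(2·9.81) = 279/19.62 = 14.2 m.

h ≈ 14.2 m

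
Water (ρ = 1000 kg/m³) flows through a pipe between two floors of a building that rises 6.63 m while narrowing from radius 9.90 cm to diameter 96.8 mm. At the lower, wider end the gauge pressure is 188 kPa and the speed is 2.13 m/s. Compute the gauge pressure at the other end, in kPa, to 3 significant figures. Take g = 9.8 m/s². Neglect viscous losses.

P₂ = 85.6 kPa

By continuity, v₂ = v₁·A₁/A₂ = 2.13·(308/73.6) = 8.91 m/s.
Energy conservation along the streamline gives P₂ = P₁ − ½ρ(v₂² − v₁²) − ρg(h₂ − h₁).
P₂ = 188000 + ½·1000·(2.13² − 8.91²) − 1000·9.8·(+6.63) = 188000 + (-37400) − (65000) = 85600 Pa.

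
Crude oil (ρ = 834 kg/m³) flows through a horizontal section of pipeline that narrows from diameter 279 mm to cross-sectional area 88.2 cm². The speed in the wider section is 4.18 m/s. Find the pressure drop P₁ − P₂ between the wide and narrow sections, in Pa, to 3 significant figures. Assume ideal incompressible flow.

The volume flow rate is constant, so v₂ = (A₁/A₂)v₁ = (611/88.2)·4.18 = 29.0 m/s.
With no height change, Bernoulli's equation is P₁ + ½ρv₁² = P₂ + ½ρv₂².
P₁ − P₂ = ½·834·(29.0² − 4.18²) = ½·834·822 = 343000 Pa.

ΔP = 343000 Pa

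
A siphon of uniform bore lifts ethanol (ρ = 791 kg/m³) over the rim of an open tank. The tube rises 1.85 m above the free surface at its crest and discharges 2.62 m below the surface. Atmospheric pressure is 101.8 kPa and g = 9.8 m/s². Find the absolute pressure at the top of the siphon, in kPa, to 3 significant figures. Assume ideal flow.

From the surface to the outlet (both open to atmosphere, surface at rest): v = √(2g·h_out) = √(2·9.8·2.62) = 7.17 m/s.
Continuity keeps v the same throughout the tube; from surface to crest, P_atm + 0 = P_top + ½ρv² + ρg·h_top.
P_top = 101800 − ½·791·7.17² − 791·9.8·1.85 = 67100 Pa.

67.1 kPa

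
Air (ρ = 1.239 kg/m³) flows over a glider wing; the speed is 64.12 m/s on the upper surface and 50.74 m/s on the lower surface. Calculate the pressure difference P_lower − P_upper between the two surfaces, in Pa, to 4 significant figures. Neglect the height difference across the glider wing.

The pressure is lower where the speed is higher: ΔP = ½ρ(v_up² − v_low²).
ΔP = ½·1.239·(64.12² − 50.74²) = 952.1 Pa.

ΔP = 952.1 Pa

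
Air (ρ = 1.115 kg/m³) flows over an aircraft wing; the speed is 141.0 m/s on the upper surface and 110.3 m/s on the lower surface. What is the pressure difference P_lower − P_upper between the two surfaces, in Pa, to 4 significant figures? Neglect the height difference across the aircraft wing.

The pressure is lower where the speed is higher: ΔP = ½ρ(v_up² − v_low²).
ΔP = ½·1.115·(141.0² − 110.3²) = 4301 Pa.

4301 Pa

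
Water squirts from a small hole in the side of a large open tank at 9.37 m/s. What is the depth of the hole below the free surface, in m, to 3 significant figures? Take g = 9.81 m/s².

h = 4.47 m

For a small hole in a large open tank, ½v² = gh, giving h = v²/(2g).
h = 9.37²/(2·9.81) = 87.8/19.62 = 4.47 m.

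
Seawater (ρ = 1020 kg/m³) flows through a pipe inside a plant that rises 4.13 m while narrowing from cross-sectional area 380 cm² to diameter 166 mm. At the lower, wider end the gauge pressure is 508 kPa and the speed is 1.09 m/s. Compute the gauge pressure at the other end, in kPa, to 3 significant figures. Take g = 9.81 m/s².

P₂ ≈ 465 kPa

By continuity, v₂ = v₁·A₁/A₂ = 1.09·(380/216) = 1.91 m/s.
Applying Bernoulli between the two ends and solving for P₂: P₂ = P₁ + ½ρ(v₁² − v₂²) − ρgΔh.
P₂ = 508000 + ½·1020·(1.09² − 1.91²) − 1020·9.81·(+4.13) = 508000 + (-1260) − (41300) = 465000 Pa.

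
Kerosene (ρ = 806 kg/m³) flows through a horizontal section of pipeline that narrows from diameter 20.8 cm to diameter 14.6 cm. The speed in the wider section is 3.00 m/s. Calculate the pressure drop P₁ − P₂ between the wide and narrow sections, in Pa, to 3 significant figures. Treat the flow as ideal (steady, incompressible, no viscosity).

ΔP = 11300 Pa

By continuity, v₂ = v₁·A₁/A₂ = 3.00·(340/167) = 6.09 m/s.
With no height change, Bernoulli's equation is P₁ + ½ρv₁² = P₂ + ½ρv₂².
P₁ − P₂ = ½·806·(6.09² − 3.00²) = ½·806·28.1 = 11300 Pa.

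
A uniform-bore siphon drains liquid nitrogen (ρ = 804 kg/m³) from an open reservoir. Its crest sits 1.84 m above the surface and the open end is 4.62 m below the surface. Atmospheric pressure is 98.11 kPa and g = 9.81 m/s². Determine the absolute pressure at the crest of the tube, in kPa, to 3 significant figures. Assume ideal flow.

P_top ≈ 47.2 kPa

The outlet speed comes from Torricelli: v = √(2g·4.62) = 9.52 m/s.
Continuity keeps v the same throughout the tube; from surface to crest, P_atm + 0 = P_top + ½ρv² + ρg·h_top.
P_top = 98110 − ½·804·9.52² − 804·9.81·1.84 = 47200 Pa.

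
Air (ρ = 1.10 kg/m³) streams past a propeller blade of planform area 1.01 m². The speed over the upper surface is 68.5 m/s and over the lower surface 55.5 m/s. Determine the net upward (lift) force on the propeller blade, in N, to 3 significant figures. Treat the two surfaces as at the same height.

F ≈ 895 N

From P + ½ρv² = const at equal height, P_low − P_up = ½ρ(v_up² − v_low²).
ΔP = ½·1.10·(68.5² − 55.5²) = 887 Pa.
Lift = ΔP · A = 887 × 1.01 = 895 N.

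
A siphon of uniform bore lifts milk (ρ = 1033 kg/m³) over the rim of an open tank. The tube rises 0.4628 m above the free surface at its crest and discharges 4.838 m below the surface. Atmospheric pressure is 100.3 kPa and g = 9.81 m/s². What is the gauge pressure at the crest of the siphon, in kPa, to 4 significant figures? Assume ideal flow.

Bernoulli surface→outlet gives ½v² = g·h_out, so v = √(2·9.81·4.838) = 9.743 m/s.
Continuity keeps v the same throughout the tube; from surface to crest, P_atm + 0 = P_top + ½ρv² + ρg·h_top.
P_top = 100300 − ½·1033·9.743² − 1033·9.81·0.4628 = 46580 Pa. So P_gauge = P_top − P_atm = -53720 Pa.

-53.72 kPa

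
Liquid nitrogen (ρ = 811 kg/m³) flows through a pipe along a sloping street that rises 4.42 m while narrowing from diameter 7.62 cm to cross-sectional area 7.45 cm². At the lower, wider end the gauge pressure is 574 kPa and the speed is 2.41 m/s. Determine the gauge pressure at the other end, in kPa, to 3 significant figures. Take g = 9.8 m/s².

453 kPa

Continuity gives A₁v₁ = A₂v₂, so v₂ = (45.6 cm²)/(7.45 cm²) × 2.41 m/s = 14.8 m/s.
Bernoulli: P₁ + ½ρv₁² + ρg h₁ = P₂ + ½ρv₂² + ρg h₂, so P₂ = P₁ + ½ρ(v₁² − v₂²) − ρg(h₂ − h₁).
P₂ = 574000 + ½·811·(2.41² − 14.8²) − 811·9.8·(+4.42) = 574000 + (-85900) − (35100) = 453000 Pa.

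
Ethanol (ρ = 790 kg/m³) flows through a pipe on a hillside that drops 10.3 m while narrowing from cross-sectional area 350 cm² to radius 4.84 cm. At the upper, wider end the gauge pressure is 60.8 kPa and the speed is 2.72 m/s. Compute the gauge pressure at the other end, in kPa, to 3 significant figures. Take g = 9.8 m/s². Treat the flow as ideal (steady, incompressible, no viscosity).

P₂ ≈ 77.4 kPa

Continuity gives A₁v₁ = A₂v₂, so v₂ = (350 cm²)/(73.6 cm²) × 2.72 m/s = 12.9 m/s.
Energy conservation along the streamline gives P₂ = P₁ − ½ρ(v₂² − v₁²) − ρg(h₂ − h₁).
P₂ = 60800 + ½·790·(2.72² − 12.9²) − 790·9.8·(−10.3) = 60800 + (-63200) − (-79700) = 77400 Pa.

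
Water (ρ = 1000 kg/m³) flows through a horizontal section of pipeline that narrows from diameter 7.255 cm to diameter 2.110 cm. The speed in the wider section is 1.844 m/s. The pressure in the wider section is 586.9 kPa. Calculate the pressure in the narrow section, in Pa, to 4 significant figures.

The volume flow rate is constant, so v₂ = (A₁/A₂)v₁ = (41.34/3.497)·1.844 = 21.80 m/s.
The pipe is horizontal, so Bernoulli reduces to P₁ + ½ρv₁² = P₂ + ½ρv₂².
P₂ = P₁ − ½ρ(v₂² − v₁²) = 586900 − ½·1000·(21.80² − 1.844²) = 586900 − 235900 = 351000 Pa.

351000 Pa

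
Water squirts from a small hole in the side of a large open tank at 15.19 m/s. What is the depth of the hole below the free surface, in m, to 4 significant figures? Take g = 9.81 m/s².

h ≈ 11.76 m

For a small hole in a large open tank, ½v² = gh, giving h = v²/(2g).
h = 15.19²/(2·9.81) = 230.7/19.62 = 11.76 m.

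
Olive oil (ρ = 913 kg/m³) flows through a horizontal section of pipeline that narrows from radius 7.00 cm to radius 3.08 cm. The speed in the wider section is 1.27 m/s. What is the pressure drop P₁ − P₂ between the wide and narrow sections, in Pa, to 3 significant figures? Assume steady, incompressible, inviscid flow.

ΔP ≈ 18900 Pa

By continuity, v₂ = v₁·A₁/A₂ = 1.27·(154/29.8) = 6.56 m/s.
The pipe is horizontal, so Bernoulli reduces to P₁ + ½ρv₁² = P₂ + ½ρv₂².
P₁ − P₂ = ½·913·(6.56² − 1.27²) = ½·913·41.4 = 18900 Pa.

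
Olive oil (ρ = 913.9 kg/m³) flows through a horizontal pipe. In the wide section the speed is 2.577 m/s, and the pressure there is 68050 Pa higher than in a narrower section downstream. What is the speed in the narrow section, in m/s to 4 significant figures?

v₂ ≈ 12.47 m/s

Along the level pipe P + ½ρv² is conserved, hence v₂² = v₁² + 2(P₁ − P₂)/ρ.
v₂ = √(2.577² + 2·68050/913.9) = √(6.641 + 148.9) = 12.47 m/s.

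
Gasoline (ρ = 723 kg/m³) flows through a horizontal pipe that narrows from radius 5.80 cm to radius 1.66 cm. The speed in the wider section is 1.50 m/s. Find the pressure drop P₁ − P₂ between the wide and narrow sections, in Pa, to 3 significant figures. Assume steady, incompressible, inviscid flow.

Mass conservation (A₁v₁ = A₂v₂) gives v₂ = 1.50 × 106/8.66 = 18.3 m/s.
The pipe is horizontal, so Bernoulli reduces to P₁ + ½ρv₁² = P₂ + ½ρv₂².
P₁ − P₂ = ½·723·(18.3² − 1.50²) = ½·723·333 = 120000 Pa.

ΔP = 120000 Pa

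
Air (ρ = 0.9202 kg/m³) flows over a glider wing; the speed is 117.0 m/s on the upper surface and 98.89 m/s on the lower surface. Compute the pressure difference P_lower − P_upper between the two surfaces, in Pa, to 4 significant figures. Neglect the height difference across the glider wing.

With negligible Δh, P + ½ρv² is constant, so P_low − P_up = ½ρ(v_up² − v_low²).
ΔP = ½·0.9202·(117.0² − 98.89²) = 1799 Pa.

1799 Pa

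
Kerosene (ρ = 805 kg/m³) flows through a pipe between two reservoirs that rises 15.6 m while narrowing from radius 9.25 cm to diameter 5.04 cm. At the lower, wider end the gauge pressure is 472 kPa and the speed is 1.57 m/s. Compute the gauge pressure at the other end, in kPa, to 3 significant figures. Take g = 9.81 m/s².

P₂ ≈ 170 kPa

Mass conservation (A₁v₁ = A₂v₂) gives v₂ = 1.57 × 269/20.0 = 21.2 m/s.
Energy conservation along the streamline gives P₂ = P₁ − ½ρ(v₂² − v₁²) − ρg(h₂ − h₁).
P₂ = 472000 + ½·805·(1.57² − 21.2²) − 805·9.81·(+15.6) = 472000 + (-179000) − (123000) = 170000 Pa.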